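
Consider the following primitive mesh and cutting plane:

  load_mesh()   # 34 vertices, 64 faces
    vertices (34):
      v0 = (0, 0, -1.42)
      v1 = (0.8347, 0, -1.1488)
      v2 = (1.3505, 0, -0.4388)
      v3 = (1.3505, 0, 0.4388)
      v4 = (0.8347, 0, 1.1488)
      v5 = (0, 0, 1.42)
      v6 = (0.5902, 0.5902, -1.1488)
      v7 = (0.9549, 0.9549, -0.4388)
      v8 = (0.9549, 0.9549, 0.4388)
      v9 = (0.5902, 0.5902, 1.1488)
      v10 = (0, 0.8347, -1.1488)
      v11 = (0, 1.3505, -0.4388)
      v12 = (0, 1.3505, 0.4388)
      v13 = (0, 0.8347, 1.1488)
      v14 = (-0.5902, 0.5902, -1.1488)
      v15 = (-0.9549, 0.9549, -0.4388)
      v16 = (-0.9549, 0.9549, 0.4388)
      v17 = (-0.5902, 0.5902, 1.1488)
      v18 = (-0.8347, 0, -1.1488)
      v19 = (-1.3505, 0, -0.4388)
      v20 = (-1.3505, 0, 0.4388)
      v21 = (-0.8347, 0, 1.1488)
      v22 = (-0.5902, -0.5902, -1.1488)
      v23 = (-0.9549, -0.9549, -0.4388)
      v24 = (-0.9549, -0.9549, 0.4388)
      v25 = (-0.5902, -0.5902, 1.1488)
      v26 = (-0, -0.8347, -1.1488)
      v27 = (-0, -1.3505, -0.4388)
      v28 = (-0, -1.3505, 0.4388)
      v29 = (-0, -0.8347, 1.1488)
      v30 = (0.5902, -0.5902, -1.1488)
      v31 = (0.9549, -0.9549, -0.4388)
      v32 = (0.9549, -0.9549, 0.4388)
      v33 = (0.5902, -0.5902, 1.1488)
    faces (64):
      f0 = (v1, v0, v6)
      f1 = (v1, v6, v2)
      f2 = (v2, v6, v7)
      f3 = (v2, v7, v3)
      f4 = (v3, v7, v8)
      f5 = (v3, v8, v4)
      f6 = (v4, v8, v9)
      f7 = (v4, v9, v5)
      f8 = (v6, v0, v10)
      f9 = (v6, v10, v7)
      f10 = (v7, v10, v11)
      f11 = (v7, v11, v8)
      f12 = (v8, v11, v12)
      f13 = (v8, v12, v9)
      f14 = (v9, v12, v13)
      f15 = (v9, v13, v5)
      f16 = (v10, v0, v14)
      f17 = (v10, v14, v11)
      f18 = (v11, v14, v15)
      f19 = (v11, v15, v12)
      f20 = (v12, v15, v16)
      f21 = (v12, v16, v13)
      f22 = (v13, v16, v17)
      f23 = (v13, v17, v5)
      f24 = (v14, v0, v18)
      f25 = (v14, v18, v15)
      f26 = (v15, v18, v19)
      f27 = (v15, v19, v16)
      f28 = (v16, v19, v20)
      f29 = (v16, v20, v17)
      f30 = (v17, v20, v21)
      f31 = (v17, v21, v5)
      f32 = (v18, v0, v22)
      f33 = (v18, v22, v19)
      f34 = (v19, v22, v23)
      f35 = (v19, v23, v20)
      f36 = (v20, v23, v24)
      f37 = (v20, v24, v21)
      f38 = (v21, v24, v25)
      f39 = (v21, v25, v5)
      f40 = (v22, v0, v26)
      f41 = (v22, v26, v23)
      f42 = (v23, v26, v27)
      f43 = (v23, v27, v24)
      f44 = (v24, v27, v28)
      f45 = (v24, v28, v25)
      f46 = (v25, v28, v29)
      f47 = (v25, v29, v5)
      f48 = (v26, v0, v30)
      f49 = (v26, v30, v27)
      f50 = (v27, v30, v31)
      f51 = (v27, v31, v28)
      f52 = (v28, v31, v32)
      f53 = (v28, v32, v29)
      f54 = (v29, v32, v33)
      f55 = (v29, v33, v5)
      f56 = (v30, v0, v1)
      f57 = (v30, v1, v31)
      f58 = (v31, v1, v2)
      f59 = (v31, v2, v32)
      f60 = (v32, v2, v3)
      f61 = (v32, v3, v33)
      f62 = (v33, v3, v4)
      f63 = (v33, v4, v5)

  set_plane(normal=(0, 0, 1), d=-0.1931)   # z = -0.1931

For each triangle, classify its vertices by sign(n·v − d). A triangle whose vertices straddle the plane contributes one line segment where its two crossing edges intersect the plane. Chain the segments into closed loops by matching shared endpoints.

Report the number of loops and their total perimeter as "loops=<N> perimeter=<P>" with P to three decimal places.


Straddling triangles (16 of 64):
  (v2,v7,v3) [--+] → (1.06566, 0.687558, -0.1931)–(1.3505, 0, -0.1931)  len=0.7442
  (v3,v7,v8) [+-+] → (1.06566, 0.687558, -0.1931)–(0.9549, 0.9549, -0.1931)  len=0.2894
  (v7,v11,v8) [--+] → (0.267342, 1.23974, -0.1931)–(0.9549, 0.9549, -0.1931)  len=0.7442
  (v8,v11,v12) [+-+] → (0.267342, 1.23974, -0.1931)–(0, 1.3505, -0.1931)  len=0.2894
  (v11,v15,v12) [--+] → (-0.687558, 1.06566, -0.1931)–(0, 1.3505, -0.1931)  len=0.7442
  (v12,v15,v16) [+-+] → (-0.687558, 1.06566, -0.1931)–(-0.9549, 0.9549, -0.1931)  len=0.2894
  (v15,v19,v16) [--+] → (-1.23974, 0.267342, -0.1931)–(-0.9549, 0.9549, -0.1931)  len=0.7442
  (v16,v19,v20) [+-+] → (-1.23974, 0.267342, -0.1931)–(-1.3505, 0, -0.1931)  len=0.2894
  (v19,v23,v20) [--+] → (-1.06566, -0.687558, -0.1931)–(-1.3505, 0, -0.1931)  len=0.7442
  (v20,v23,v24) [+-+] → (-1.06566, -0.687558, -0.1931)–(-0.9549, -0.9549, -0.1931)  len=0.2894
  (v23,v27,v24) [--+] → (-0.267342, -1.23974, -0.1931)–(-0.9549, -0.9549, -0.1931)  len=0.7442
  (v24,v27,v28) [+-+] → (-0.267342, -1.23974, -0.1931)–(0, -1.3505, -0.1931)  len=0.2894
  (v27,v31,v28) [--+] → (0.687558, -1.06566, -0.1931)–(0, -1.3505, -0.1931)  len=0.7442
  (v28,v31,v32) [+-+] → (0.687558, -1.06566, -0.1931)–(0.9549, -0.9549, -0.1931)  len=0.2894
  (v31,v2,v32) [--+] → (1.23974, -0.267342, -0.1931)–(0.9549, -0.9549, -0.1931)  len=0.7442
  (v32,v2,v3) [+-+] → (1.23974, -0.267342, -0.1931)–(1.3505, 0, -0.1931)  len=0.2894

Chained into 1 loop(s):
  loop 1: 16 segments, perimeter = 8.2688
Total perimeter = 8.269

loops=1 perimeter=8.269


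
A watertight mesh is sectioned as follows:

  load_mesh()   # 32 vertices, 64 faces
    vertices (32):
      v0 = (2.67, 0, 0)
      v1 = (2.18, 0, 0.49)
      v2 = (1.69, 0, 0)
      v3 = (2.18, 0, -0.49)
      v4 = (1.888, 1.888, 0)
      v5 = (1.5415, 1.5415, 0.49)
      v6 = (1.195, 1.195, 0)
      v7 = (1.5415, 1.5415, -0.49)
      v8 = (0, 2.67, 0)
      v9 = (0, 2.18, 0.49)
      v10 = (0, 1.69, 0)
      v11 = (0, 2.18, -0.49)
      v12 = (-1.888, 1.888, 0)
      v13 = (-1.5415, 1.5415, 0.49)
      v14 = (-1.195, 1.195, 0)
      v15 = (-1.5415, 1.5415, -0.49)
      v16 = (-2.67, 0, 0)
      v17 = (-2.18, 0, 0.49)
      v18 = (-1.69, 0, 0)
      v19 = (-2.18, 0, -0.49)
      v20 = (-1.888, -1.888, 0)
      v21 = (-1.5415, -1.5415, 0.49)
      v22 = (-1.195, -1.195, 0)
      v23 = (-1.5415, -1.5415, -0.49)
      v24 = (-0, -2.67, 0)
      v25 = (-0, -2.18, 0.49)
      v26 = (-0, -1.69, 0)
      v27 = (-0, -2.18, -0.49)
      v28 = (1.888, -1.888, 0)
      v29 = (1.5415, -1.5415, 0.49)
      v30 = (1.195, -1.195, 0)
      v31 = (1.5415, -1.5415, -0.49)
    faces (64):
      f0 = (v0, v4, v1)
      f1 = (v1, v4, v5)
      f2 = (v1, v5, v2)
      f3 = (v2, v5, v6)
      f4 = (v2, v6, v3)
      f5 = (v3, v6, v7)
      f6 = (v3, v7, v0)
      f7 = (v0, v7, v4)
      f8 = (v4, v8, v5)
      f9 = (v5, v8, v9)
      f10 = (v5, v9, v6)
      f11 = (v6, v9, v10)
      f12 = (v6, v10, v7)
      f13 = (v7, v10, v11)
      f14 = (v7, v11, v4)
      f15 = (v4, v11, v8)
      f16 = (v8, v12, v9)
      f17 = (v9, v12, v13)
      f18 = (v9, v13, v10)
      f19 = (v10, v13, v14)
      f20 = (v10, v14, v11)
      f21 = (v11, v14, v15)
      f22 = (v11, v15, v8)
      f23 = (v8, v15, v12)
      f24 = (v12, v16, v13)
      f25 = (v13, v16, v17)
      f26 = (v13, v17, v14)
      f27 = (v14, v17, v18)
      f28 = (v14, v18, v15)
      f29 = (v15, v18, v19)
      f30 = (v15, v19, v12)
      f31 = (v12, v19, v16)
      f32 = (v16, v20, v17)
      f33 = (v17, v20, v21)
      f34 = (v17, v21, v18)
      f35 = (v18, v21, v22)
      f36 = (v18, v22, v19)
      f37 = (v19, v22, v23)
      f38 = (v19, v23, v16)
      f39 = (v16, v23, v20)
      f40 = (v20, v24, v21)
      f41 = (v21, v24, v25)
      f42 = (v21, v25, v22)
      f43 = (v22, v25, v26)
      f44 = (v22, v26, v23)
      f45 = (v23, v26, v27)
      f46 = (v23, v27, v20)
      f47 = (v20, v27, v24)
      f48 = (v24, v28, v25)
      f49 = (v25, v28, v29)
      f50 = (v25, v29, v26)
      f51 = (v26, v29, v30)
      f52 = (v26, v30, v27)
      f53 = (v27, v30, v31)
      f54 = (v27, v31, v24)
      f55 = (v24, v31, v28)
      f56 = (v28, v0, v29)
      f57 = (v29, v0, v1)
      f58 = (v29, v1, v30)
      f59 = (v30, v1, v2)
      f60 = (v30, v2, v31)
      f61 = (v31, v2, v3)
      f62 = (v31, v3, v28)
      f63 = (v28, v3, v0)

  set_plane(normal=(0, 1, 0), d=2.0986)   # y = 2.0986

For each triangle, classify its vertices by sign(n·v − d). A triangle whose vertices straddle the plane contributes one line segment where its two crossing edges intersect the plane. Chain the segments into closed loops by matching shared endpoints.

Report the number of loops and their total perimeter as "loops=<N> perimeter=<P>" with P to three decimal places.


loops=1 perimeter=5.973

Straddling triangles (14 of 64):
  (v4,v8,v5) [-+-] → (1.37954, 2.0986, 0)–(0.780517, 2.0986, 0.248105)  len=0.6484
  (v5,v8,v9) [-++] → (0.780517, 2.0986, 0.248105)–(0.19652, 2.0986, 0.49)  len=0.6321
  (v5,v9,v6) [-+-] → (0.19652, 2.0986, 0.49)–(0.0987543, 2.0986, 0.449507)  len=0.1058
  (v6,v9,v10) [-+-] → (0.0987543, 2.0986, 0.449507)–(0, 2.0986, 0.4086)  len=0.1069
  (v7,v10,v11) [--+] → (0, 2.0986, -0.4086)–(0.19652, 2.0986, -0.49)  len=0.2127
  (v7,v11,v4) [-+-] → (0.19652, 2.0986, -0.49)–(0.526312, 2.0986, -0.353404)  len=0.3570
  (v4,v11,v8) [-++] → (0.526312, 2.0986, -0.353404)–(1.37954, 2.0986, 0)  len=0.9235
  (v8,v12,v9) [+-+] → (-1.37954, 2.0986, 0)–(-0.526312, 2.0986, 0.353404)  len=0.9235
  (v9,v12,v13) [+--] → (-0.526312, 2.0986, 0.353404)–(-0.19652, 2.0986, 0.49)  len=0.3570
  (v9,v13,v10) [+--] → (-0.19652, 2.0986, 0.49)–(0, 2.0986, 0.4086)  len=0.2127
  (v10,v14,v11) [--+] → (-0.0987543, 2.0986, -0.449507)–(0, 2.0986, -0.4086)  len=0.1069
  (v11,v14,v15) [+--] → (-0.0987543, 2.0986, -0.449507)–(-0.19652, 2.0986, -0.49)  len=0.1058
  (v11,v15,v8) [+-+] → (-0.19652, 2.0986, -0.49)–(-0.780517, 2.0986, -0.248105)  len=0.6321
  (v8,v15,v12) [+--] → (-0.780517, 2.0986, -0.248105)–(-1.37954, 2.0986, 0)  len=0.6484

Chained into 1 loop(s):
  loop 1: 14 segments, perimeter = 5.9728
Total perimeter = 5.973


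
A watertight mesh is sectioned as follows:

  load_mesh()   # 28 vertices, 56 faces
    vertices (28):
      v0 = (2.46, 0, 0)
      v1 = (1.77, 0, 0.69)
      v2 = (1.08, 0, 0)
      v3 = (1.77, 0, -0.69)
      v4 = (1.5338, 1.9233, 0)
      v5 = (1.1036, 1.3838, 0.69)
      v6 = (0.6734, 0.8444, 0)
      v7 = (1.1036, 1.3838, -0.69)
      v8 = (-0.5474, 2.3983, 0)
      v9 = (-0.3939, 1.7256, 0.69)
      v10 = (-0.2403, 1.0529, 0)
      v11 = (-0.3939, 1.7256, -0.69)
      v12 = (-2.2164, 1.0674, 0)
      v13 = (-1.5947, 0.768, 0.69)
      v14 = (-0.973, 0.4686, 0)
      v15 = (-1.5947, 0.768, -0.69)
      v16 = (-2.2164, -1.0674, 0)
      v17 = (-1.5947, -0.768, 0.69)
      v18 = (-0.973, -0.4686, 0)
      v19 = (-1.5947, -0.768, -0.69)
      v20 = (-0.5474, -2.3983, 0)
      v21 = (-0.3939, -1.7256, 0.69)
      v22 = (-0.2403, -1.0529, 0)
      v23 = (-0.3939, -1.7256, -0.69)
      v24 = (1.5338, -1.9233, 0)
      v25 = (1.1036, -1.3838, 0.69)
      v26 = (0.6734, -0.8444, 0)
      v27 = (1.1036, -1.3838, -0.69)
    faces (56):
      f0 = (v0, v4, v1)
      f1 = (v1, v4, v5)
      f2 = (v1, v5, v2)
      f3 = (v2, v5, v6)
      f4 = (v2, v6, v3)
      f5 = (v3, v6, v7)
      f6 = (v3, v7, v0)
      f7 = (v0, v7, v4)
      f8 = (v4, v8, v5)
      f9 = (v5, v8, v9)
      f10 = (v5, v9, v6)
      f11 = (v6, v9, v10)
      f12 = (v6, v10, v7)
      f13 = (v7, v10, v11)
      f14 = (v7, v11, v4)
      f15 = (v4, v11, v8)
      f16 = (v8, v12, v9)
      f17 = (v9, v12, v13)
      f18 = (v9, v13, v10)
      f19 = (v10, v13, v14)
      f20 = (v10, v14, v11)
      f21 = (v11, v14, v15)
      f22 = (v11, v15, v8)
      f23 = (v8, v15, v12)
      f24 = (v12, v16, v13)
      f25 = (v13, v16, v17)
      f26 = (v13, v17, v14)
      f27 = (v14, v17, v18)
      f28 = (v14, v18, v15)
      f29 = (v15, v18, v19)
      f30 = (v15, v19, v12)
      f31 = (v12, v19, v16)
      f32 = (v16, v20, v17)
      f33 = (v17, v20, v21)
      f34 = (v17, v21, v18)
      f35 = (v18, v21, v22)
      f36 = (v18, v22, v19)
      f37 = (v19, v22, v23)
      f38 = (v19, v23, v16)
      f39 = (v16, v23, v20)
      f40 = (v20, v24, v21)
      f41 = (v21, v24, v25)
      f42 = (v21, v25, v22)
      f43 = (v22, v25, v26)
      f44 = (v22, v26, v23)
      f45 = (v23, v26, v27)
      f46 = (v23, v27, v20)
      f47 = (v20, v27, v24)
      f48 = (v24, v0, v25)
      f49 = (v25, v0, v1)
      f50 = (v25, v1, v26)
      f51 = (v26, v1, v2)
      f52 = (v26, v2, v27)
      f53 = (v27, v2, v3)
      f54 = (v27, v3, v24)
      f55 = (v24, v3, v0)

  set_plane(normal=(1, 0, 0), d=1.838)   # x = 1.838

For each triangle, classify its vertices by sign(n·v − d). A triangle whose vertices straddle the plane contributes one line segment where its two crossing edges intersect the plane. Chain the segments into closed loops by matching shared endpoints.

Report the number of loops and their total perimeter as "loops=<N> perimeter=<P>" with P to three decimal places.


loops=1 perimeter=5.734

Straddling triangles (6 of 56):
  (v0,v4,v1) [+--] → (1.838, 1.29161, 0)–(1.838, 0, 0.622)  len=1.4336
  (v3,v7,v0) [--+] → (1.838, 0.634565, -0.316411)–(1.838, 0, -0.622)  len=0.7043
  (v0,v7,v4) [+--] → (1.838, 0.634565, -0.316411)–(1.838, 1.29161, 0)  len=0.7293
  (v24,v0,v25) [-+-] → (1.838, -1.29161, 0)–(1.838, -0.634565, 0.316411)  len=0.7293
  (v25,v0,v1) [-+-] → (1.838, -0.634565, 0.316411)–(1.838, 0, 0.622)  len=0.7043
  (v24,v3,v0) [--+] → (1.838, 0, -0.622)–(1.838, -1.29161, 0)  len=1.4336

Chained into 1 loop(s):
  loop 1: 6 segments, perimeter = 5.7343
Total perimeter = 5.734


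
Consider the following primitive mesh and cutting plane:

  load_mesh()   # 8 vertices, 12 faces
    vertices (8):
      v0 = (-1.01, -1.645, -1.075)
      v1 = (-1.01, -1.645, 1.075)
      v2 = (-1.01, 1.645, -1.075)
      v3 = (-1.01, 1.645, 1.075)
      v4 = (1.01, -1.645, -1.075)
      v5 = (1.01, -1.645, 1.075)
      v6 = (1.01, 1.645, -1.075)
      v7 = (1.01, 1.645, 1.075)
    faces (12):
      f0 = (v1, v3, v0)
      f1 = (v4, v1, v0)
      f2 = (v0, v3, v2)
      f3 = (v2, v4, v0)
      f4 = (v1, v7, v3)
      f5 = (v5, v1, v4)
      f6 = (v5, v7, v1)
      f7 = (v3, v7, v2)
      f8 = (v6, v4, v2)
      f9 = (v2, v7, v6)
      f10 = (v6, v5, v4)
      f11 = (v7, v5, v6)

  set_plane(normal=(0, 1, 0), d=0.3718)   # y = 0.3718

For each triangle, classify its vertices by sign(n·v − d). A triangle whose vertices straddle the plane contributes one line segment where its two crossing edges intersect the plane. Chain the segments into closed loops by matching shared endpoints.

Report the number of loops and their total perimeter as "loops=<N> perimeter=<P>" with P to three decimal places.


loops=1 perimeter=8.340

Straddling triangles (8 of 12):
  (v1,v3,v0) [-+-] → (-1.01, 0.3718, 1.075)–(-1.01, 0.3718, 0.24297)  len=0.8320
  (v0,v3,v2) [-++] → (-1.01, 0.3718, 0.24297)–(-1.01, 0.3718, -1.075)  len=1.3180
  (v2,v4,v0) [+--] → (-0.228278, 0.3718, -1.075)–(-1.01, 0.3718, -1.075)  len=0.7817
  (v1,v7,v3) [-++] → (0.228278, 0.3718, 1.075)–(-1.01, 0.3718, 1.075)  len=1.2383
  (v5,v7,v1) [-+-] → (1.01, 0.3718, 1.075)–(0.228278, 0.3718, 1.075)  len=0.7817
  (v6,v4,v2) [+-+] → (1.01, 0.3718, -1.075)–(-0.228278, 0.3718, -1.075)  len=1.2383
  (v6,v5,v4) [+--] → (1.01, 0.3718, -0.24297)–(1.01, 0.3718, -1.075)  len=0.8320
  (v7,v5,v6) [+-+] → (1.01, 0.3718, 1.075)–(1.01, 0.3718, -0.24297)  len=1.3180

Chained into 1 loop(s):
  loop 1: 8 segments, perimeter = 8.3400
Total perimeter = 8.340


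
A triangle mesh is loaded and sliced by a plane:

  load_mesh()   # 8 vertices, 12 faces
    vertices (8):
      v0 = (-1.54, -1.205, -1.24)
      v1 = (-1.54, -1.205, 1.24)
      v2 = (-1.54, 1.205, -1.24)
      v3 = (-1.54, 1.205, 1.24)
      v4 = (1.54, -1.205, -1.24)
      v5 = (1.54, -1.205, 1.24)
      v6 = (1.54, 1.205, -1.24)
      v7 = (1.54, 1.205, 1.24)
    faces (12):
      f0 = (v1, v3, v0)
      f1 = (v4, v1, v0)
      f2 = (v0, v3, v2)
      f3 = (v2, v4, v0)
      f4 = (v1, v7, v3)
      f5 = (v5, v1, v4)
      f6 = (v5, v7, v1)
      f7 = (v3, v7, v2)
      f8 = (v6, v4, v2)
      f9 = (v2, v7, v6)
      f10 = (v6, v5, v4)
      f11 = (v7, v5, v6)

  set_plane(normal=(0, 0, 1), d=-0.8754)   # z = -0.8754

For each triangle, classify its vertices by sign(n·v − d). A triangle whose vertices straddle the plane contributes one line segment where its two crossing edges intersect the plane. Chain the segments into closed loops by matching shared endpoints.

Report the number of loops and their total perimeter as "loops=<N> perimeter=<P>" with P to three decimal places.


loops=1 perimeter=10.980

Straddling triangles (8 of 12):
  (v1,v3,v0) [++-] → (-1.54, -0.850691, -0.8754)–(-1.54, -1.205, -0.8754)  len=0.3543
  (v4,v1,v0) [-+-] → (1.08719, -1.205, -0.8754)–(-1.54, -1.205, -0.8754)  len=2.6272
  (v0,v3,v2) [-+-] → (-1.54, -0.850691, -0.8754)–(-1.54, 1.205, -0.8754)  len=2.0557
  (v5,v1,v4) [++-] → (1.08719, -1.205, -0.8754)–(1.54, -1.205, -0.8754)  len=0.4528
  (v3,v7,v2) [++-] → (-1.08719, 1.205, -0.8754)–(-1.54, 1.205, -0.8754)  len=0.4528
  (v2,v7,v6) [-+-] → (-1.08719, 1.205, -0.8754)–(1.54, 1.205, -0.8754)  len=2.6272
  (v6,v5,v4) [-+-] → (1.54, 0.850691, -0.8754)–(1.54, -1.205, -0.8754)  len=2.0557
  (v7,v5,v6) [++-] → (1.54, 0.850691, -0.8754)–(1.54, 1.205, -0.8754)  len=0.3543

Chained into 1 loop(s):
  loop 1: 8 segments, perimeter = 10.9800
Total perimeter = 10.980


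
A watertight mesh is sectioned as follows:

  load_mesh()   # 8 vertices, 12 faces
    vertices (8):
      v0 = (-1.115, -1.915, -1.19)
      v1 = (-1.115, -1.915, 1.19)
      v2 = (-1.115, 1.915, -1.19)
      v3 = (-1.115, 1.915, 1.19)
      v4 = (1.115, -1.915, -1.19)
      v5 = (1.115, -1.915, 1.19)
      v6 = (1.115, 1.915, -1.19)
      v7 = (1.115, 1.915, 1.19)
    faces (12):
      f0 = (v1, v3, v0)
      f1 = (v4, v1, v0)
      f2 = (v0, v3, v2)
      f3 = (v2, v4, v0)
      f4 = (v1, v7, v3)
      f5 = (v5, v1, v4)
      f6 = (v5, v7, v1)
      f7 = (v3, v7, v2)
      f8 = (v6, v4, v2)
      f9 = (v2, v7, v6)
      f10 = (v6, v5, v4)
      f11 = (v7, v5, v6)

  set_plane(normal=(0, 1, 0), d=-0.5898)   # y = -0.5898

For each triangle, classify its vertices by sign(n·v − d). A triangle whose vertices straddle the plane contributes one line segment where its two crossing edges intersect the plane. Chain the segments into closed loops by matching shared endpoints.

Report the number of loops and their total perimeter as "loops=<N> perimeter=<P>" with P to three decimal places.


loops=1 perimeter=9.220

Straddling triangles (8 of 12):
  (v1,v3,v0) [-+-] → (-1.115, -0.5898, 1.19)–(-1.115, -0.5898, -0.366508)  len=1.5565
  (v0,v3,v2) [-++] → (-1.115, -0.5898, -0.366508)–(-1.115, -0.5898, -1.19)  len=0.8235
  (v2,v4,v0) [+--] → (0.343408, -0.5898, -1.19)–(-1.115, -0.5898, -1.19)  len=1.4584
  (v1,v7,v3) [-++] → (-0.343408, -0.5898, 1.19)–(-1.115, -0.5898, 1.19)  len=0.7716
  (v5,v7,v1) [-+-] → (1.115, -0.5898, 1.19)–(-0.343408, -0.5898, 1.19)  len=1.4584
  (v6,v4,v2) [+-+] → (1.115, -0.5898, -1.19)–(0.343408, -0.5898, -1.19)  len=0.7716
  (v6,v5,v4) [+--] → (1.115, -0.5898, 0.366508)–(1.115, -0.5898, -1.19)  len=1.5565
  (v7,v5,v6) [+-+] → (1.115, -0.5898, 1.19)–(1.115, -0.5898, 0.366508)  len=0.8235

Chained into 1 loop(s):
  loop 1: 8 segments, perimeter = 9.2200
Total perimeter = 9.220


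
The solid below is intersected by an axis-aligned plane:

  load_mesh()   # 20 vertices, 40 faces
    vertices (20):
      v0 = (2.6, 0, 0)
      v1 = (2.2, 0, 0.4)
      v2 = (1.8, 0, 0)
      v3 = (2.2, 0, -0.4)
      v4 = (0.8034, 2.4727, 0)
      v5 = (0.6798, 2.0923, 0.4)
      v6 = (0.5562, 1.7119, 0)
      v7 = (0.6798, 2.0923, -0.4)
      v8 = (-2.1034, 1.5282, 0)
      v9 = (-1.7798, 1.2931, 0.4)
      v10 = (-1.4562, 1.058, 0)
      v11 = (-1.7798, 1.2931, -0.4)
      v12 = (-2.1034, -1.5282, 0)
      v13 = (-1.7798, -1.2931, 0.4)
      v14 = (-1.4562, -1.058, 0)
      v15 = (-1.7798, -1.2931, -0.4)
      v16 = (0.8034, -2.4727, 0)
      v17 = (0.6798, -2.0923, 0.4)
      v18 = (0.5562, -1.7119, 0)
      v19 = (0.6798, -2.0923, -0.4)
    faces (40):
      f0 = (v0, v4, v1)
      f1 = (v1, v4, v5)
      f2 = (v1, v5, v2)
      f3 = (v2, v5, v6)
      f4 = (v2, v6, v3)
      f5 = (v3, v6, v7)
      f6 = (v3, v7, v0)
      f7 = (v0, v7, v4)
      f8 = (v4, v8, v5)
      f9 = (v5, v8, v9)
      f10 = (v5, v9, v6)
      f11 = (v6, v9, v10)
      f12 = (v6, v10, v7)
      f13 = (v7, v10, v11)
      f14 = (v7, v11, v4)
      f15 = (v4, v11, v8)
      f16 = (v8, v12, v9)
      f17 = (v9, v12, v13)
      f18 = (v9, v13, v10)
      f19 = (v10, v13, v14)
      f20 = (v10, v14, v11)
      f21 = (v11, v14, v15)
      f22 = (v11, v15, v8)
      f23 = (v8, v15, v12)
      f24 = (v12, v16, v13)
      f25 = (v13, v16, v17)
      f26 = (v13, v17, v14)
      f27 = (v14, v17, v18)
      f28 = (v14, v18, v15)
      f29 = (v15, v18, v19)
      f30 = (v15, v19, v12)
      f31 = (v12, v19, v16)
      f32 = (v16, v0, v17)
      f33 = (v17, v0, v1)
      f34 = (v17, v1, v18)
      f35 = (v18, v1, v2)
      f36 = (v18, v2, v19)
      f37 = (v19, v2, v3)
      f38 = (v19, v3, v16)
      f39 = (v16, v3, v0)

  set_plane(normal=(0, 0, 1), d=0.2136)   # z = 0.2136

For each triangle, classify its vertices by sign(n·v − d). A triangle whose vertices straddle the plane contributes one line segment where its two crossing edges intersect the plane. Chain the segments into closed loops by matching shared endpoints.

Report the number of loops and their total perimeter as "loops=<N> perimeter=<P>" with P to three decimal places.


Straddling triangles (20 of 40):
  (v0,v4,v1) [--+] → (1.54918, 1.15228, 0.2136)–(2.3864, 0, 0.2136)  len=1.4243
  (v1,v4,v5) [+-+] → (1.54918, 1.15228, 0.2136)–(0.737398, 2.26957, 0.2136)  len=1.3811
  (v1,v5,v2) [++-] → (1.20181, 1.11729, 0.2136)–(2.0136, 0, 0.2136)  len=1.3811
  (v2,v5,v6) [-+-] → (1.20181, 1.11729, 0.2136)–(0.622202, 1.91503, 0.2136)  len=0.9861
  (v4,v8,v5) [--+] → (-0.617171, 1.82943, 0.2136)–(0.737398, 2.26957, 0.2136)  len=1.4243
  (v5,v8,v9) [+-+] → (-0.617171, 1.82943, 0.2136)–(-1.9306, 1.40266, 0.2136)  len=1.3810
  (v5,v9,v6) [++-] → (-0.691224, 1.48826, 0.2136)–(0.622202, 1.91503, 0.2136)  len=1.3810
  (v6,v9,v10) [-+-] → (-0.691224, 1.48826, 0.2136)–(-1.629, 1.18354, 0.2136)  len=0.9860
  (v8,v12,v9) [--+] → (-1.9306, -0.0216258, 0.2136)–(-1.9306, 1.40266, 0.2136)  len=1.4243
  (v9,v12,v13) [+-+] → (-1.9306, -0.0216258, 0.2136)–(-1.9306, -1.40266, 0.2136)  len=1.3810
  (v9,v13,v10) [++-] → (-1.629, -0.197487, 0.2136)–(-1.629, 1.18354, 0.2136)  len=1.3810
  (v10,v13,v14) [-+-] → (-1.629, -0.197487, 0.2136)–(-1.629, -1.18354, 0.2136)  len=0.9861
  (v12,v16,v13) [--+] → (-0.576029, -1.84279, 0.2136)–(-1.9306, -1.40266, 0.2136)  len=1.4243
  (v13,v16,v17) [+-+] → (-0.576029, -1.84279, 0.2136)–(0.737398, -2.26957, 0.2136)  len=1.3810
  (v13,v17,v14) [++-] → (-0.315576, -1.61032, 0.2136)–(-1.629, -1.18354, 0.2136)  len=1.3810
  (v14,v17,v18) [-+-] → (-0.315576, -1.61032, 0.2136)–(0.622202, -1.91503, 0.2136)  len=0.9860
  (v16,v0,v17) [--+] → (1.57461, -1.11729, 0.2136)–(0.737398, -2.26957, 0.2136)  len=1.4243
  (v17,v0,v1) [+-+] → (1.57461, -1.11729, 0.2136)–(2.3864, 0, 0.2136)  len=1.3811
  (v17,v1,v18) [++-] → (1.43399, -0.797745, 0.2136)–(0.622202, -1.91503, 0.2136)  len=1.3811
  (v18,v1,v2) [-+-] → (1.43399, -0.797745, 0.2136)–(2.0136, 0, 0.2136)  len=0.9861

Chained into 2 loop(s):
  loop 1: 10 segments, perimeter = 14.0267
  loop 2: 10 segments, perimeter = 11.8355
Total perimeter = 25.862

loops=2 perimeter=25.862


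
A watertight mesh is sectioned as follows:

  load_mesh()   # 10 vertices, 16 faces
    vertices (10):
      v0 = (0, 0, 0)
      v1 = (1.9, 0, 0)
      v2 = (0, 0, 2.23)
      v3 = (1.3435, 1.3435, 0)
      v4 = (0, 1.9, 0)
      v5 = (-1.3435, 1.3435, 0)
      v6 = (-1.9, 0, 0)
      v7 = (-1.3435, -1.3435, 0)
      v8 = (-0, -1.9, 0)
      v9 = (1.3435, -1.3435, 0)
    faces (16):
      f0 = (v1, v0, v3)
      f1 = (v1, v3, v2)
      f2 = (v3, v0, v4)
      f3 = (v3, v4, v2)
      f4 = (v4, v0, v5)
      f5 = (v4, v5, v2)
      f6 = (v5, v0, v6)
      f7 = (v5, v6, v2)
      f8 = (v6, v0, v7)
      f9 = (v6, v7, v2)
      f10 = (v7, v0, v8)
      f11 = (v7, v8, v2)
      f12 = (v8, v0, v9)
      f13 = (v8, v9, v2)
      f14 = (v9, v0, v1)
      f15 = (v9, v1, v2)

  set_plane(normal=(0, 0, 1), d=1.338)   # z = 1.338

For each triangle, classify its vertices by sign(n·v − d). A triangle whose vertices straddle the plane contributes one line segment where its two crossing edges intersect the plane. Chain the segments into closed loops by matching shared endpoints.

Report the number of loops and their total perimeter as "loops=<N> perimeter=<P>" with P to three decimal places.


loops=1 perimeter=4.653

Straddling triangles (8 of 16):
  (v1,v3,v2) [--+] → (0.5374, 0.5374, 1.338)–(0.76, 0, 1.338)  len=0.5817
  (v3,v4,v2) [--+] → (0, 0.76, 1.338)–(0.5374, 0.5374, 1.338)  len=0.5817
  (v4,v5,v2) [--+] → (-0.5374, 0.5374, 1.338)–(0, 0.76, 1.338)  len=0.5817
  (v5,v6,v2) [--+] → (-0.76, 0, 1.338)–(-0.5374, 0.5374, 1.338)  len=0.5817
  (v6,v7,v2) [--+] → (-0.5374, -0.5374, 1.338)–(-0.76, 0, 1.338)  len=0.5817
  (v7,v8,v2) [--+] → (0, -0.76, 1.338)–(-0.5374, -0.5374, 1.338)  len=0.5817
  (v8,v9,v2) [--+] → (0.5374, -0.5374, 1.338)–(0, -0.76, 1.338)  len=0.5817
  (v9,v1,v2) [--+] → (0.76, 0, 1.338)–(0.5374, -0.5374, 1.338)  len=0.5817

Chained into 1 loop(s):
  loop 1: 8 segments, perimeter = 4.6534
Total perimeter = 4.653


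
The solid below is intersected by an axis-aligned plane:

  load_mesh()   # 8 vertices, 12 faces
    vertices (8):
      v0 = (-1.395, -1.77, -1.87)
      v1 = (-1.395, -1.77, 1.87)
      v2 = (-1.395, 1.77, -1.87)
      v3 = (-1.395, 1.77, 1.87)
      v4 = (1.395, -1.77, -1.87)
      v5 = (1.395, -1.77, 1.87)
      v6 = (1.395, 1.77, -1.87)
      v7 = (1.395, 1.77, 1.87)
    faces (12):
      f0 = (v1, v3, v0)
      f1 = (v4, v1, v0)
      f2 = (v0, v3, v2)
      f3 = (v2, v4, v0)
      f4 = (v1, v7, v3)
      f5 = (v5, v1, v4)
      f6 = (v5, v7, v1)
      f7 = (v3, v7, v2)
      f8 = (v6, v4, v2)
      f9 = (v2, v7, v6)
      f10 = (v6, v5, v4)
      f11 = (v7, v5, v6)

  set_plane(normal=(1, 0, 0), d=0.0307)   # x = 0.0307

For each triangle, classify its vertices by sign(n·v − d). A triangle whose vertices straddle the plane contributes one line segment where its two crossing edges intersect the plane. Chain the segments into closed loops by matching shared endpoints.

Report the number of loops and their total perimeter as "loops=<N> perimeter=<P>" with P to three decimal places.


Straddling triangles (8 of 12):
  (v4,v1,v0) [+--] → (0.0307, -1.77, -0.0411534)–(0.0307, -1.77, -1.87)  len=1.8288
  (v2,v4,v0) [-+-] → (0.0307, -0.0389527, -1.87)–(0.0307, -1.77, -1.87)  len=1.7310
  (v1,v7,v3) [-+-] → (0.0307, 0.0389527, 1.87)–(0.0307, 1.77, 1.87)  len=1.7310
  (v5,v1,v4) [+-+] → (0.0307, -1.77, 1.87)–(0.0307, -1.77, -0.0411534)  len=1.9112
  (v5,v7,v1) [++-] → (0.0307, 0.0389527, 1.87)–(0.0307, -1.77, 1.87)  len=1.8090
  (v3,v7,v2) [-+-] → (0.0307, 1.77, 1.87)–(0.0307, 1.77, 0.0411534)  len=1.8288
  (v6,v4,v2) [++-] → (0.0307, -0.0389527, -1.87)–(0.0307, 1.77, -1.87)  len=1.8090
  (v2,v7,v6) [-++] → (0.0307, 1.77, 0.0411534)–(0.0307, 1.77, -1.87)  len=1.9112

Chained into 1 loop(s):
  loop 1: 8 segments, perimeter = 14.5600
Total perimeter = 14.560

loops=1 perimeter=14.560


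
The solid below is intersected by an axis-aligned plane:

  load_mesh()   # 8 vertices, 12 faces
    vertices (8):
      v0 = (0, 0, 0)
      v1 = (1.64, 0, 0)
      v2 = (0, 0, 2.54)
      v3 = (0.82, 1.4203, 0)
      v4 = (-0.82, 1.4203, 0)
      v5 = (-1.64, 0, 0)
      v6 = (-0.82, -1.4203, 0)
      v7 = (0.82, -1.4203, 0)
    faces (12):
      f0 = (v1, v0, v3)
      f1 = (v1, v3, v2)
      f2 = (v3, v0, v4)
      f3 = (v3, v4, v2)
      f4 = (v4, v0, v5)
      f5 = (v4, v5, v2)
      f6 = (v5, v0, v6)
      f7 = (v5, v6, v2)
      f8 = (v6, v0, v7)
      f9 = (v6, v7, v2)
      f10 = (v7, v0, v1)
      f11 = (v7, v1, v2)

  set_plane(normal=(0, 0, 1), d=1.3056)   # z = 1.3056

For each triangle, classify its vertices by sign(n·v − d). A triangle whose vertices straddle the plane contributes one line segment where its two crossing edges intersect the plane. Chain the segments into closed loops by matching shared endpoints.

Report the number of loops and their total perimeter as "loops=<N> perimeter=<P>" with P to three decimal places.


loops=1 perimeter=4.782

Straddling triangles (6 of 12):
  (v1,v3,v2) [--+] → (0.398507, 0.690243, 1.3056)–(0.797014, 0, 1.3056)  len=0.7970
  (v3,v4,v2) [--+] → (-0.398507, 0.690243, 1.3056)–(0.398507, 0.690243, 1.3056)  len=0.7970
  (v4,v5,v2) [--+] → (-0.797014, 0, 1.3056)–(-0.398507, 0.690243, 1.3056)  len=0.7970
  (v5,v6,v2) [--+] → (-0.398507, -0.690243, 1.3056)–(-0.797014, 0, 1.3056)  len=0.7970
  (v6,v7,v2) [--+] → (0.398507, -0.690243, 1.3056)–(-0.398507, -0.690243, 1.3056)  len=0.7970
  (v7,v1,v2) [--+] → (0.797014, 0, 1.3056)–(0.398507, -0.690243, 1.3056)  len=0.7970

Chained into 1 loop(s):
  loop 1: 6 segments, perimeter = 4.7821
Total perimeter = 4.782


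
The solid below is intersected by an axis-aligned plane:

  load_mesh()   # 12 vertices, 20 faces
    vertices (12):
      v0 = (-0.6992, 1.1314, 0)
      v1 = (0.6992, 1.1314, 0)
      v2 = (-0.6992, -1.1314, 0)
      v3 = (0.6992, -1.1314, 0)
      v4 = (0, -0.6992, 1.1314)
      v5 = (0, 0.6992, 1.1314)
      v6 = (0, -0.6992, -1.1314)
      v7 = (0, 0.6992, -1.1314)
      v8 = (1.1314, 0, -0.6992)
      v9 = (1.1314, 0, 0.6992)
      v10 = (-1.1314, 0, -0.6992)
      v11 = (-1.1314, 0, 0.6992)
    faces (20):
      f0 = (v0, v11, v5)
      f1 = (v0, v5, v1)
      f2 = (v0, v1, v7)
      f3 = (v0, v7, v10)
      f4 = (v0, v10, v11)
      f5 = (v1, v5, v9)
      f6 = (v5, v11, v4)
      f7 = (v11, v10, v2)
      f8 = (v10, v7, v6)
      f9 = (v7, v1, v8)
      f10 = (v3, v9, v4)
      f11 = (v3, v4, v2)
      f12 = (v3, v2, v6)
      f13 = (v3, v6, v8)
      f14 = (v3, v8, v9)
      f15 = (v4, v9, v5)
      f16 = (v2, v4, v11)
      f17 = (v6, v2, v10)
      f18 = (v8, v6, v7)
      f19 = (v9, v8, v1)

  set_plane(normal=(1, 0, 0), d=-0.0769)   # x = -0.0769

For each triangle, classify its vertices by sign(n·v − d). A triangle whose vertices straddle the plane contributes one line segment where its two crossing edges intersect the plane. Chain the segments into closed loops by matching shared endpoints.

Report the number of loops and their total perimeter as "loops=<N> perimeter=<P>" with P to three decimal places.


Straddling triangles (10 of 20):
  (v0,v11,v5) [--+] → (-0.0769, 0.651676, 1.10202)–(-0.0769, 0.746735, 1.00697)  len=0.1344
  (v0,v5,v1) [-++] → (-0.0769, 0.746735, 1.00697)–(-0.0769, 1.1314, 0)  len=1.0779
  (v0,v1,v7) [-++] → (-0.0769, 1.1314, 0)–(-0.0769, 0.746735, -1.00697)  len=1.0779
  (v0,v7,v10) [-+-] → (-0.0769, 0.746735, -1.00697)–(-0.0769, 0.651676, -1.10202)  len=0.1344
  (v5,v11,v4) [+-+] → (-0.0769, 0.651676, 1.10202)–(-0.0769, -0.651676, 1.10202)  len=1.3034
  (v10,v7,v6) [-++] → (-0.0769, 0.651676, -1.10202)–(-0.0769, -0.651676, -1.10202)  len=1.3034
  (v3,v4,v2) [++-] → (-0.0769, -0.746735, 1.00697)–(-0.0769, -1.1314, 0)  len=1.0779
  (v3,v2,v6) [+-+] → (-0.0769, -1.1314, 0)–(-0.0769, -0.746735, -1.00697)  len=1.0779
  (v2,v4,v11) [-+-] → (-0.0769, -0.746735, 1.00697)–(-0.0769, -0.651676, 1.10202)  len=0.1344
  (v6,v2,v10) [+--] → (-0.0769, -0.746735, -1.00697)–(-0.0769, -0.651676, -1.10202)  len=0.1344

Chained into 1 loop(s):
  loop 1: 10 segments, perimeter = 7.4562
Total perimeter = 7.456

loops=1 perimeter=7.456


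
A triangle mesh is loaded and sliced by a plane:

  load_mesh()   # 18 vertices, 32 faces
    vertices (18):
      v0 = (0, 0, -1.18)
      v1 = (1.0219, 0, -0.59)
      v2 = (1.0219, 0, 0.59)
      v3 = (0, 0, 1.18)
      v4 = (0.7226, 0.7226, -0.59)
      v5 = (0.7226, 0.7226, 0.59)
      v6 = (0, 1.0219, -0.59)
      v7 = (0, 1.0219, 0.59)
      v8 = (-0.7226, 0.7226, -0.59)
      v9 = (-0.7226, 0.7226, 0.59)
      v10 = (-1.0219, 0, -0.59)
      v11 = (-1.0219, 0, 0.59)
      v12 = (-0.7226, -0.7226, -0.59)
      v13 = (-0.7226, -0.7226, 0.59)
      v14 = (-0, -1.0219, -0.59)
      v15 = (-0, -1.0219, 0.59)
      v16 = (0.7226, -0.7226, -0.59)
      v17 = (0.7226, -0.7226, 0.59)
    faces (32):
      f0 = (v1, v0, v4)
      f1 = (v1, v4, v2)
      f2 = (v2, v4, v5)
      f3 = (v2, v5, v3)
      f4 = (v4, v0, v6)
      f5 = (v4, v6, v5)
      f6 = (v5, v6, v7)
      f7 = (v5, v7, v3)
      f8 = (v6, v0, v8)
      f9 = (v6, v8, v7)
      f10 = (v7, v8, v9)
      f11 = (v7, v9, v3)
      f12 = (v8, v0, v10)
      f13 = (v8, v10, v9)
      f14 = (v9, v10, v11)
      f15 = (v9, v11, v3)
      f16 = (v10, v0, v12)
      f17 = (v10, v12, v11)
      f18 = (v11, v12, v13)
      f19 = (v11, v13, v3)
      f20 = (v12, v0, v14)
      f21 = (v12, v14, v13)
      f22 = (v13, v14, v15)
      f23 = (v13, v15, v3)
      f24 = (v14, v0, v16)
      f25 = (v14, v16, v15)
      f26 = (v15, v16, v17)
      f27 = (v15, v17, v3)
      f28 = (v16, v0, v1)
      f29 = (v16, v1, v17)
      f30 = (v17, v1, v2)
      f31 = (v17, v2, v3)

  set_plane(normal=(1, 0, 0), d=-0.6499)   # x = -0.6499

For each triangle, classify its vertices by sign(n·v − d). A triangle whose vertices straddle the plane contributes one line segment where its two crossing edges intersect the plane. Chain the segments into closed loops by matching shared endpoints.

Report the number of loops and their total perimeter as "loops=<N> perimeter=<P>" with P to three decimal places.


Straddling triangles (12 of 32):
  (v6,v0,v8) [++-] → (-0.6499, 0.6499, -0.649359)–(-0.6499, 0.752712, -0.59)  len=0.1187
  (v6,v8,v7) [+-+] → (-0.6499, 0.752712, -0.59)–(-0.6499, 0.752712, -0.471281)  len=0.1187
  (v7,v8,v9) [+--] → (-0.6499, 0.752712, -0.471281)–(-0.6499, 0.752712, 0.59)  len=1.0613
  (v7,v9,v3) [+-+] → (-0.6499, 0.752712, 0.59)–(-0.6499, 0.6499, 0.649359)  len=0.1187
  (v8,v0,v10) [-+-] → (-0.6499, 0.6499, -0.649359)–(-0.6499, 0, -0.804776)  len=0.6682
  (v9,v11,v3) [--+] → (-0.6499, 0, 0.804776)–(-0.6499, 0.6499, 0.649359)  len=0.6682
  (v10,v0,v12) [-+-] → (-0.6499, 0, -0.804776)–(-0.6499, -0.6499, -0.649359)  len=0.6682
  (v11,v13,v3) [--+] → (-0.6499, -0.6499, 0.649359)–(-0.6499, 0, 0.804776)  len=0.6682
  (v12,v0,v14) [-++] → (-0.6499, -0.6499, -0.649359)–(-0.6499, -0.752712, -0.59)  len=0.1187
  (v12,v14,v13) [-+-] → (-0.6499, -0.752712, -0.59)–(-0.6499, -0.752712, 0.471281)  len=1.0613
  (v13,v14,v15) [-++] → (-0.6499, -0.752712, 0.471281)–(-0.6499, -0.752712, 0.59)  len=0.1187
  (v13,v15,v3) [-++] → (-0.6499, -0.752712, 0.59)–(-0.6499, -0.6499, 0.649359)  len=0.1187

Chained into 1 loop(s):
  loop 1: 12 segments, perimeter = 5.5078
Total perimeter = 5.508

loops=1 perimeter=5.508


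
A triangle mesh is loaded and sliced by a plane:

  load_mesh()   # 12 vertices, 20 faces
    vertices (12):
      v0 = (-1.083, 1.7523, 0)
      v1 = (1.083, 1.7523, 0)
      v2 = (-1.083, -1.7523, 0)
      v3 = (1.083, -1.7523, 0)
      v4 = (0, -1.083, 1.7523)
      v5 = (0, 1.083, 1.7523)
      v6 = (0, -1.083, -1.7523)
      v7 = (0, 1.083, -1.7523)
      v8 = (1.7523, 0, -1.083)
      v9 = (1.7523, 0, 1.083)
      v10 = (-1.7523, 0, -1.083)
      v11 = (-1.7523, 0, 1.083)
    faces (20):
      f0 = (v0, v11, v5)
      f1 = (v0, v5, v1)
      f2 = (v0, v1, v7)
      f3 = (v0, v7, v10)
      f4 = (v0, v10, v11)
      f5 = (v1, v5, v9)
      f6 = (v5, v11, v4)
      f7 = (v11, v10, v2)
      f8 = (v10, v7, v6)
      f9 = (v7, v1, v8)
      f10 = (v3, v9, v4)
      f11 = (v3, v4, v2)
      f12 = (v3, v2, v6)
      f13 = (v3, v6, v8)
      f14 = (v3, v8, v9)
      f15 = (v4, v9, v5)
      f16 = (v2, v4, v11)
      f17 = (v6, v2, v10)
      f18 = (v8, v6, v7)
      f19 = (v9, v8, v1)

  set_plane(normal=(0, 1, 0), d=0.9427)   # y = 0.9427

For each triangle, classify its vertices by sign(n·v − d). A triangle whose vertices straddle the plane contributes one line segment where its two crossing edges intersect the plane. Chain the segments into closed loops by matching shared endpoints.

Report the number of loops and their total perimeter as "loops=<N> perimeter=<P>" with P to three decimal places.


Straddling triangles (10 of 20):
  (v0,v11,v5) [+-+] → (-1.39223, 0.9427, 0.500369)–(-0.227006, 0.9427, 1.66559)  len=1.6479
  (v0,v7,v10) [++-] → (-0.227006, 0.9427, -1.66559)–(-1.39223, 0.9427, -0.500369)  len=1.6479
  (v0,v10,v11) [+--] → (-1.39223, 0.9427, -0.500369)–(-1.39223, 0.9427, 0.500369)  len=1.0007
  (v1,v5,v9) [++-] → (0.227006, 0.9427, 1.66559)–(1.39223, 0.9427, 0.500369)  len=1.6479
  (v5,v11,v4) [+--] → (-0.227006, 0.9427, 1.66559)–(0, 0.9427, 1.7523)  len=0.2430
  (v10,v7,v6) [-+-] → (-0.227006, 0.9427, -1.66559)–(0, 0.9427, -1.7523)  len=0.2430
  (v7,v1,v8) [++-] → (1.39223, 0.9427, -0.500369)–(0.227006, 0.9427, -1.66559)  len=1.6479
  (v4,v9,v5) [--+] → (0.227006, 0.9427, 1.66559)–(0, 0.9427, 1.7523)  len=0.2430
  (v8,v6,v7) [--+] → (0, 0.9427, -1.7523)–(0.227006, 0.9427, -1.66559)  len=0.2430
  (v9,v8,v1) [--+] → (1.39223, 0.9427, -0.500369)–(1.39223, 0.9427, 0.500369)  len=1.0007

Chained into 1 loop(s):
  loop 1: 10 segments, perimeter = 9.5650
Total perimeter = 9.565

loops=1 perimeter=9.565


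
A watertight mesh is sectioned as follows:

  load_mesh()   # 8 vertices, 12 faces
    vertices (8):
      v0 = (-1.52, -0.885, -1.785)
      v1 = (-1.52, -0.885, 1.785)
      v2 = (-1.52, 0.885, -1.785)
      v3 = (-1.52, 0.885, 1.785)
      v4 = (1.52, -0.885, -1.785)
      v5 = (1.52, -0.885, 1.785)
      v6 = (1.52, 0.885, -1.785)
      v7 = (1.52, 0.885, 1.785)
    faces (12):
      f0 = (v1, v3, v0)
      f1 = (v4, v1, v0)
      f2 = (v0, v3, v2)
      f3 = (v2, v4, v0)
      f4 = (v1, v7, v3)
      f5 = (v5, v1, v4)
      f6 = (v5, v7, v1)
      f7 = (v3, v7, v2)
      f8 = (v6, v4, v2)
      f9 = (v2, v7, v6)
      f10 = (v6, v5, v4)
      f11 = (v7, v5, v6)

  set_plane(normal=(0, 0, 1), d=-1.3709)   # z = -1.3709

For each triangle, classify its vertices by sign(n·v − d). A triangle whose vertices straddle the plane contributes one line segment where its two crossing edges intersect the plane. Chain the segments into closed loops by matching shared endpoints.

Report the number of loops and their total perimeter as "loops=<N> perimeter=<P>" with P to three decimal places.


loops=1 perimeter=9.620

Straddling triangles (8 of 12):
  (v1,v3,v0) [++-] → (-1.52, -0.67969, -1.3709)–(-1.52, -0.885, -1.3709)  len=0.2053
  (v4,v1,v0) [-+-] → (1.16738, -0.885, -1.3709)–(-1.52, -0.885, -1.3709)  len=2.6874
  (v0,v3,v2) [-+-] → (-1.52, -0.67969, -1.3709)–(-1.52, 0.885, -1.3709)  len=1.5647
  (v5,v1,v4) [++-] → (1.16738, -0.885, -1.3709)–(1.52, -0.885, -1.3709)  len=0.3526
  (v3,v7,v2) [++-] → (-1.16738, 0.885, -1.3709)–(-1.52, 0.885, -1.3709)  len=0.3526
  (v2,v7,v6) [-+-] → (-1.16738, 0.885, -1.3709)–(1.52, 0.885, -1.3709)  len=2.6874
  (v6,v5,v4) [-+-] → (1.52, 0.67969, -1.3709)–(1.52, -0.885, -1.3709)  len=1.5647
  (v7,v5,v6) [++-] → (1.52, 0.67969, -1.3709)–(1.52, 0.885, -1.3709)  len=0.2053

Chained into 1 loop(s):
  loop 1: 8 segments, perimeter = 9.6200
Total perimeter = 9.620


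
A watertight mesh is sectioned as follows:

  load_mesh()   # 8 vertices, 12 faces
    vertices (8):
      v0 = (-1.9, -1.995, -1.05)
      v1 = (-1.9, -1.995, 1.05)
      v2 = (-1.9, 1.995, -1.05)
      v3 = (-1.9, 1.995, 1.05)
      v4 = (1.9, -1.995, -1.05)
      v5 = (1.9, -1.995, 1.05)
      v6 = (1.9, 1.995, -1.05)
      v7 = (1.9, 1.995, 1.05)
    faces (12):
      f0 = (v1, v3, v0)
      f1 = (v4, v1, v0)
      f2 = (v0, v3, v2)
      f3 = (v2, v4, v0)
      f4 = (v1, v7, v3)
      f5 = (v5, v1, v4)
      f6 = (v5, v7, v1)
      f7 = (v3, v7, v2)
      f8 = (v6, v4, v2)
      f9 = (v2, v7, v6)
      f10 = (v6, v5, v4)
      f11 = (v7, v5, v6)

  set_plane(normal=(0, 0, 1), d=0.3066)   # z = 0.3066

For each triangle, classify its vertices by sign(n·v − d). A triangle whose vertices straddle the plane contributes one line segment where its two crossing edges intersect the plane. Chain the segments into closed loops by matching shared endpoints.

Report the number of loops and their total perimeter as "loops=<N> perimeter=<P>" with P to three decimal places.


loops=1 perimeter=15.580

Straddling triangles (8 of 12):
  (v1,v3,v0) [++-] → (-1.9, 0.58254, 0.3066)–(-1.9, -1.995, 0.3066)  len=2.5775
  (v4,v1,v0) [-+-] → (-0.5548, -1.995, 0.3066)–(-1.9, -1.995, 0.3066)  len=1.3452
  (v0,v3,v2) [-+-] → (-1.9, 0.58254, 0.3066)–(-1.9, 1.995, 0.3066)  len=1.4125
  (v5,v1,v4) [++-] → (-0.5548, -1.995, 0.3066)–(1.9, -1.995, 0.3066)  len=2.4548
  (v3,v7,v2) [++-] → (0.5548, 1.995, 0.3066)–(-1.9, 1.995, 0.3066)  len=2.4548
  (v2,v7,v6) [-+-] → (0.5548, 1.995, 0.3066)–(1.9, 1.995, 0.3066)  len=1.3452
  (v6,v5,v4) [-+-] → (1.9, -0.58254, 0.3066)–(1.9, -1.995, 0.3066)  len=1.4125
  (v7,v5,v6) [++-] → (1.9, -0.58254, 0.3066)–(1.9, 1.995, 0.3066)  len=2.5775

Chained into 1 loop(s):
  loop 1: 8 segments, perimeter = 15.5800
Total perimeter = 15.580
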